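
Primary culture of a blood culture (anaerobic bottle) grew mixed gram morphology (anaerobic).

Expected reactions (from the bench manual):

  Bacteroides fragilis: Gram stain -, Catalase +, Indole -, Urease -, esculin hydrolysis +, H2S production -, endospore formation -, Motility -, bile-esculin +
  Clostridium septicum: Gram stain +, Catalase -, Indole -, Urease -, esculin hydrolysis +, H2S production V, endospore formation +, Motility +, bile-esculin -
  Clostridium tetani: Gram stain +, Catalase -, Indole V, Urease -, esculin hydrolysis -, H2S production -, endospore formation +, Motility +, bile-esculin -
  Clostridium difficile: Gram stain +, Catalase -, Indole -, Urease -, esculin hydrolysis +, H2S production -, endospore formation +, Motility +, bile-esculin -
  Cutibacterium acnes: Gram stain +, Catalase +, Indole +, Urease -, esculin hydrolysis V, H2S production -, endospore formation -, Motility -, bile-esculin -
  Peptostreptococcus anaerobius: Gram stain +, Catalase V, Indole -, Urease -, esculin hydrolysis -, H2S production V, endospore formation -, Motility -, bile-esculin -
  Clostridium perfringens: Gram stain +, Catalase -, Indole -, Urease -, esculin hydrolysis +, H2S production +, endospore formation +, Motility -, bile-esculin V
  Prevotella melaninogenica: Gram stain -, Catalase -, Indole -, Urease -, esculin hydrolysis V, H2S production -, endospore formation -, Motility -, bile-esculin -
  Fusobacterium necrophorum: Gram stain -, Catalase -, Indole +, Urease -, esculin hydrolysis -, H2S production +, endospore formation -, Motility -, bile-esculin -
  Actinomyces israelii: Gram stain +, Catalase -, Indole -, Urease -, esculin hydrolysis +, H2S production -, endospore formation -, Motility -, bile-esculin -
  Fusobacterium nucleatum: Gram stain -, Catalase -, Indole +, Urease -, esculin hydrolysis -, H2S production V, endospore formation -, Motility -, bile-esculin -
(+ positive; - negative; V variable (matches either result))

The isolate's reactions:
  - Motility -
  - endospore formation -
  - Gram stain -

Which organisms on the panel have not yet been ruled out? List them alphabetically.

Bacteroides fragilis, Fusobacterium necrophorum, Fusobacterium nucleatum, Prevotella melaninogenica

Gram stain -: excludes 7 organisms — 4 left.
endospore formation -: all 4 remaining candidates are consistent.
Motility -: all 4 remaining candidates are consistent.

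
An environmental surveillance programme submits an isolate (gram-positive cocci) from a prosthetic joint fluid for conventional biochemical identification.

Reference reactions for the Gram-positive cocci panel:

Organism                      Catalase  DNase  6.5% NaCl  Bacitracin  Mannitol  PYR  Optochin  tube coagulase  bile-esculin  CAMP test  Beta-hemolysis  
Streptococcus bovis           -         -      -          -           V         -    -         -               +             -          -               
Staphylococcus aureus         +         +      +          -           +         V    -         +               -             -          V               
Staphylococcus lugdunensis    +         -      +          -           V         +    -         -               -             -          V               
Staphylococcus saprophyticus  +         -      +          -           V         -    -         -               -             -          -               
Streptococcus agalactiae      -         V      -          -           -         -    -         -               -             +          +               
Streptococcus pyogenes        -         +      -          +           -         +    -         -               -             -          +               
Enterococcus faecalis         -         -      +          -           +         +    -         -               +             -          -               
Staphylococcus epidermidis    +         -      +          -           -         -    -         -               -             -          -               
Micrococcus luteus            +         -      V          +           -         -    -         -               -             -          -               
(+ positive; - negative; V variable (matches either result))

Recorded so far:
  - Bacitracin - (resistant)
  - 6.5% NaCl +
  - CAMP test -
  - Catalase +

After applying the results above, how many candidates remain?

Catalase +: excludes Streptococcus bovis, Streptococcus agalactiae, Streptococcus pyogenes, Enterococcus faecalis — 5 left.
CAMP test -: all 5 remaining candidates are consistent.
6.5% NaCl +: all 5 remaining candidates are consistent.
Bacitracin -: excludes Micrococcus luteus — 4 left.
Still consistent: Staphylococcus aureus, Staphylococcus epidermidis, Staphylococcus lugdunensis, Staphylococcus saprophyticus.

4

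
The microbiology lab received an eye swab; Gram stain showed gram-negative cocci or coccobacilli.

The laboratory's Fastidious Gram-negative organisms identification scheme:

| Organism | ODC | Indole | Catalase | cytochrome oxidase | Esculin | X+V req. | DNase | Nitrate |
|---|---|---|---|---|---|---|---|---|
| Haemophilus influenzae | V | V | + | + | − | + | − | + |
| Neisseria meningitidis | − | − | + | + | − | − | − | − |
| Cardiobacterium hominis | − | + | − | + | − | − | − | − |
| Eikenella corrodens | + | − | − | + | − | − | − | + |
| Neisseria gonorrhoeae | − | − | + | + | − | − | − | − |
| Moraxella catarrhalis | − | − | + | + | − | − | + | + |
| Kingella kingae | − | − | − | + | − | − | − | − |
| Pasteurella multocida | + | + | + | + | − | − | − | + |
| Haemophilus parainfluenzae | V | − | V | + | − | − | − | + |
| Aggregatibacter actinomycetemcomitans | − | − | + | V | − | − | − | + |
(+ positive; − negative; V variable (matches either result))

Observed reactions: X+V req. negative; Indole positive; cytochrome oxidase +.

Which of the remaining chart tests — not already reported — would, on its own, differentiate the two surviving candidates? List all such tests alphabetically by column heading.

Indole +: excludes 7 organisms — 3 left.
X+V req. −: excludes Haemophilus influenzae — 2 left.
cytochrome oxidase +: all 2 remaining candidates are consistent.
Two candidates remain: Cardiobacterium hominis and Pasteurella multocida.
  ODC: Cardiobacterium hominis −, Pasteurella multocida + — discriminates.
  Catalase: Cardiobacterium hominis −, Pasteurella multocida + — discriminates.
  Esculin: − vs − — same for both, does not separate.
  DNase: − vs − — same for both, does not separate.
  Nitrate: Cardiobacterium hominis −, Pasteurella multocida + — discriminates.

Catalase, Nitrate, ODC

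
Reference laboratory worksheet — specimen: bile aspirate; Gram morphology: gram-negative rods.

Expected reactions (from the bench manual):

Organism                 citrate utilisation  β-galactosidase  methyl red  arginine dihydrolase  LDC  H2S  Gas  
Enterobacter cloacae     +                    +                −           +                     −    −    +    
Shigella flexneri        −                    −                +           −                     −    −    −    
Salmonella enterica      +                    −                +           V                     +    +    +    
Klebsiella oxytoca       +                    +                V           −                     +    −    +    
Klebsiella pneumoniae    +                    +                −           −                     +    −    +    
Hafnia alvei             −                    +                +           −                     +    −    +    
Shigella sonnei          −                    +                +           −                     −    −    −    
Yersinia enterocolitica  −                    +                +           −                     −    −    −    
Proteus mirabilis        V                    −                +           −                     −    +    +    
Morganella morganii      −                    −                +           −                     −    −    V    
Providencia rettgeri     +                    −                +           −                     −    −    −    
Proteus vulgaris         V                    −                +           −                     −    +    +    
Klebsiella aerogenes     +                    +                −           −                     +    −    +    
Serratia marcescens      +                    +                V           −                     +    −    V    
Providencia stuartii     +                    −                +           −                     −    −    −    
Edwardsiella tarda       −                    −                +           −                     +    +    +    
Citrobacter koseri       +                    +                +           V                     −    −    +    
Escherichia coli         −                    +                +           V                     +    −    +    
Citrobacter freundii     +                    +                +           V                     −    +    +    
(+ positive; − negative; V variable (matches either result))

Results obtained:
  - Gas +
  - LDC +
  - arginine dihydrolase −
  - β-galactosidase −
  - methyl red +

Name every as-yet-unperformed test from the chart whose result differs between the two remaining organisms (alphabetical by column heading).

citrate utilisation

methyl red +: excludes Enterobacter cloacae, Klebsiella pneumoniae, Klebsiella aerogenes — 16 left.
Gas +: excludes 5 organisms — 11 left.
arginine dihydrolase −: all 11 remaining candidates are consistent.
β-galactosidase −: excludes 6 organisms — 5 left.
LDC +: excludes Proteus mirabilis, Morganella morganii, Proteus vulgaris — 2 left.
Two candidates remain: Edwardsiella tarda and Salmonella enterica.
  citrate utilisation: Edwardsiella tarda −, Salmonella enterica + — discriminates.
  H2S: + vs + — same for both, does not separate.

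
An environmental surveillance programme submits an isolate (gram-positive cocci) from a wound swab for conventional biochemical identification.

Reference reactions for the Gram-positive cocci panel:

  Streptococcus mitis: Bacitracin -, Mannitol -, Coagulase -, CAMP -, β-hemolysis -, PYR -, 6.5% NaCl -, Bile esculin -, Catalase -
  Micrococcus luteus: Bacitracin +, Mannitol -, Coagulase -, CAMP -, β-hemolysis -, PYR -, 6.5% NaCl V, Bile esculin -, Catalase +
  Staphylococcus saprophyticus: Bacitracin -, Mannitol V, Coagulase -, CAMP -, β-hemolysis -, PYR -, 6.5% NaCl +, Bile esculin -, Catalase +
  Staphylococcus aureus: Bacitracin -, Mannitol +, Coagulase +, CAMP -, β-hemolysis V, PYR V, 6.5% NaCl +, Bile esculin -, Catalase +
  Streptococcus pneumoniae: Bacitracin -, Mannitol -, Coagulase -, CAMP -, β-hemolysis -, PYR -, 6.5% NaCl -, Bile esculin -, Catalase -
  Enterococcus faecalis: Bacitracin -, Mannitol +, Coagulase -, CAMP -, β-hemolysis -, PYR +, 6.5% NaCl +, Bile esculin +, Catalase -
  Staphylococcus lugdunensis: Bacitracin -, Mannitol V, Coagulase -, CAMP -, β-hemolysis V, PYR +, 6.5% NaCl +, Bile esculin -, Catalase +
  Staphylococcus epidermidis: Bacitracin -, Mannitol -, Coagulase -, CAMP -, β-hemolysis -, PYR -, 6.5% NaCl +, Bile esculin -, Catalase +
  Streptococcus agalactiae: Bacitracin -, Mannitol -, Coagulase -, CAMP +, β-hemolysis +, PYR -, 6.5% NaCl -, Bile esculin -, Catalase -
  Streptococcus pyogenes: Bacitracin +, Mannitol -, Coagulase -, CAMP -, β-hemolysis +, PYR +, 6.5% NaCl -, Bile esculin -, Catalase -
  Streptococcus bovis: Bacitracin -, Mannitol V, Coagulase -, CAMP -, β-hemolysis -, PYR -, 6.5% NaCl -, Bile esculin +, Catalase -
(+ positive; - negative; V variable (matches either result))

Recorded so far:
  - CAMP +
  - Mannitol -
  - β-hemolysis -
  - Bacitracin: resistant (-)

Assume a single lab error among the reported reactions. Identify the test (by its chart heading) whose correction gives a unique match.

As reported, no row in the chart matches all 4 reactions.
Reversing Mannitol → still no organism matches.
Reversing CAMP → 6 organisms match (not unique).
Reversing β-hemolysis (to +) → unique match: Streptococcus agalactiae.
Reversing Bacitracin → still no organism matches.

β-hemolysis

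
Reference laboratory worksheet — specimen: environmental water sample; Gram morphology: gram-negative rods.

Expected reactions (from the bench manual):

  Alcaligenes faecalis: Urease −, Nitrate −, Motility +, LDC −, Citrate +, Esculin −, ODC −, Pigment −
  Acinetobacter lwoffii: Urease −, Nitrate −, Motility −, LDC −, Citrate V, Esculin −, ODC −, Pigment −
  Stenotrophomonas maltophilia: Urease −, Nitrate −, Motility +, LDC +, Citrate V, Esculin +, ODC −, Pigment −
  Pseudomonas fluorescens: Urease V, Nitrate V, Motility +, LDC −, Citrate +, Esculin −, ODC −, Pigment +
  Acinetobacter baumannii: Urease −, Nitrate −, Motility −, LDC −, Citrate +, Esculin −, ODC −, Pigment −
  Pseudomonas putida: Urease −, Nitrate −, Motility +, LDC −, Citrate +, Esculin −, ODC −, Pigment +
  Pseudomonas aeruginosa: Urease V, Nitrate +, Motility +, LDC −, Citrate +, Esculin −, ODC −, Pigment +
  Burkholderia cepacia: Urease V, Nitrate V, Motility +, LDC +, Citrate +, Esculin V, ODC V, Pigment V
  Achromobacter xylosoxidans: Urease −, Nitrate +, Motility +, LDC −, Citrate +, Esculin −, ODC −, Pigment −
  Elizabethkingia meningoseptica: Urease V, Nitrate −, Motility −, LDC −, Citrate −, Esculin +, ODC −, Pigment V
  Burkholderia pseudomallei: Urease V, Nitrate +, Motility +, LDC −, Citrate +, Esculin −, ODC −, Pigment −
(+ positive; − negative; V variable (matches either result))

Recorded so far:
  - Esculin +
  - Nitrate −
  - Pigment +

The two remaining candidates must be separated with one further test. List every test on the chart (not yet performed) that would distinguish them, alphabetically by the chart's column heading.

Nitrate −: excludes Pseudomonas aeruginosa, Achromobacter xylosoxidans, Burkholderia pseudomallei — 8 left.
Pigment +: excludes Alcaligenes faecalis, Acinetobacter lwoffii, Stenotrophomonas maltophilia, Acinetobacter baumannii — 4 left.
Esculin +: excludes Pseudomonas fluorescens, Pseudomonas putida — 2 left.
Two candidates remain: Burkholderia cepacia and Elizabethkingia meningoseptica.
  Urease: V vs V — variable for at least one, does not separate.
  Motility: Burkholderia cepacia +, Elizabethkingia meningoseptica − — discriminates.
  LDC: Burkholderia cepacia +, Elizabethkingia meningoseptica − — discriminates.
  Citrate: Burkholderia cepacia +, Elizabethkingia meningoseptica − — discriminates.
  ODC: V vs − — variable for at least one, does not separate.

Citrate, LDC, Motility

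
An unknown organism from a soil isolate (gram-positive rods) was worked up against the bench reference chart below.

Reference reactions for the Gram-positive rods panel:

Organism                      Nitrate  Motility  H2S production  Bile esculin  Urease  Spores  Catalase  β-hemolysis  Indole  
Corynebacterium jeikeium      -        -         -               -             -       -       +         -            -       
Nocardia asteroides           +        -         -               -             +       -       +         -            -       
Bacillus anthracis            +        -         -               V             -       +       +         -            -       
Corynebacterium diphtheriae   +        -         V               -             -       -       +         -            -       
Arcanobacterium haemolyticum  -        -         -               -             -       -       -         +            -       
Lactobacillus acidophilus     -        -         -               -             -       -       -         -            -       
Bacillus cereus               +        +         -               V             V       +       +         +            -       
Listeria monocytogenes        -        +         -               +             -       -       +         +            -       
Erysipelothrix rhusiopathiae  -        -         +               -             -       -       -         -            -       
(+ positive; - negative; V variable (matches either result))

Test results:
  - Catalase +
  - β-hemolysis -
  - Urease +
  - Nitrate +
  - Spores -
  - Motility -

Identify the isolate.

Nitrate +: excludes 5 organisms — 4 left.
Catalase +: all 4 remaining candidates are consistent.
β-hemolysis -: excludes Bacillus cereus — 3 left.
Spores -: excludes Bacillus anthracis — 2 left.
Motility -: all 2 remaining candidates are consistent.
Urease +: excludes Corynebacterium diphtheriae — 1 left.

Nocardia asteroides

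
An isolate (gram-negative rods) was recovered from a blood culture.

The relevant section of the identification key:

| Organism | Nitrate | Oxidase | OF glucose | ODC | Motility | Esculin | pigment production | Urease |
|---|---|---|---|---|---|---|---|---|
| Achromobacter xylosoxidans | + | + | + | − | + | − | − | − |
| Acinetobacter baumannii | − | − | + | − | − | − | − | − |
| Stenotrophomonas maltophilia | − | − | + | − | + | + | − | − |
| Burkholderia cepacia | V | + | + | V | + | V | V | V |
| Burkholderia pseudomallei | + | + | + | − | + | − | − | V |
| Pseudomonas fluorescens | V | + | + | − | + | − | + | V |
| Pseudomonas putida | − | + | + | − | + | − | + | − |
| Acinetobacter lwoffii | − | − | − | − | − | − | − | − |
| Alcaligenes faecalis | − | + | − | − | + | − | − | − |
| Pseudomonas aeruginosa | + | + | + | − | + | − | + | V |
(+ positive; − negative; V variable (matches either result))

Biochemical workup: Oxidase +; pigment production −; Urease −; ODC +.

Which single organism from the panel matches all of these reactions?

Burkholderia cepacia

ODC +: excludes 9 organisms — 1 left.
pigment production −: the one remaining candidate is consistent.
Oxidase +: the one remaining candidate is consistent.
Urease −: the one remaining candidate is consistent.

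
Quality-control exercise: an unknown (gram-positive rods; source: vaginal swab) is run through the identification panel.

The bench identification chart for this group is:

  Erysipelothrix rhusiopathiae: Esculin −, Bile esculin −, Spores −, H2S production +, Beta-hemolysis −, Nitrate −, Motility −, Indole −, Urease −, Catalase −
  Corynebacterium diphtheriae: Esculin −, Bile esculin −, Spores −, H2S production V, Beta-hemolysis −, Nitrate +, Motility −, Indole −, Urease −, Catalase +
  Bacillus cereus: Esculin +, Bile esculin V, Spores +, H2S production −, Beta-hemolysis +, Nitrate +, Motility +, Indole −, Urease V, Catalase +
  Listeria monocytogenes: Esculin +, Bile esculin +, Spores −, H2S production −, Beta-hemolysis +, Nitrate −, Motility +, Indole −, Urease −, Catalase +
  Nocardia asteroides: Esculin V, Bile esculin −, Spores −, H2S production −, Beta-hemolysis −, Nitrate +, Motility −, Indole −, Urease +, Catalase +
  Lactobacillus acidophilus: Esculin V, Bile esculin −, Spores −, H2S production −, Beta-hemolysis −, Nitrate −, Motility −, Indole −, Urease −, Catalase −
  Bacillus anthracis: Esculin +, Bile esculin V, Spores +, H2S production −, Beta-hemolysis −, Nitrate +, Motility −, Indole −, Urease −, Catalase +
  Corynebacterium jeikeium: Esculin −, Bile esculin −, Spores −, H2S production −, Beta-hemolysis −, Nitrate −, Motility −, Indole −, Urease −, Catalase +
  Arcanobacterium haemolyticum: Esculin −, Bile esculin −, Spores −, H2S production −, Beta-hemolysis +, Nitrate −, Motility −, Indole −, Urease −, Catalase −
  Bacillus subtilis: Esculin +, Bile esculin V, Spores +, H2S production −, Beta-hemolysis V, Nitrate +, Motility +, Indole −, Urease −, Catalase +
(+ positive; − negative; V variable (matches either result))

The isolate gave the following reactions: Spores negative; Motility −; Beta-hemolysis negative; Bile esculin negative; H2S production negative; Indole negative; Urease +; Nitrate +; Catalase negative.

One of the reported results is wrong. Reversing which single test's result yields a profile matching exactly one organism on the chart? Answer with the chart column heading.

Catalase

As reported, no row in the chart matches all 9 reactions.
Reversing Urease → still no organism matches.
Reversing Nitrate → still no organism matches.
Reversing Catalase (to +) → unique match: Nocardia asteroides.
Reversing Motility → still no organism matches.
Reversing H2S production → still no organism matches.
Reversing Spores → still no organism matches.
Reversing Beta-hemolysis → still no organism matches.
Reversing Indole → still no organism matches.
Reversing Bile esculin → still no organism matches.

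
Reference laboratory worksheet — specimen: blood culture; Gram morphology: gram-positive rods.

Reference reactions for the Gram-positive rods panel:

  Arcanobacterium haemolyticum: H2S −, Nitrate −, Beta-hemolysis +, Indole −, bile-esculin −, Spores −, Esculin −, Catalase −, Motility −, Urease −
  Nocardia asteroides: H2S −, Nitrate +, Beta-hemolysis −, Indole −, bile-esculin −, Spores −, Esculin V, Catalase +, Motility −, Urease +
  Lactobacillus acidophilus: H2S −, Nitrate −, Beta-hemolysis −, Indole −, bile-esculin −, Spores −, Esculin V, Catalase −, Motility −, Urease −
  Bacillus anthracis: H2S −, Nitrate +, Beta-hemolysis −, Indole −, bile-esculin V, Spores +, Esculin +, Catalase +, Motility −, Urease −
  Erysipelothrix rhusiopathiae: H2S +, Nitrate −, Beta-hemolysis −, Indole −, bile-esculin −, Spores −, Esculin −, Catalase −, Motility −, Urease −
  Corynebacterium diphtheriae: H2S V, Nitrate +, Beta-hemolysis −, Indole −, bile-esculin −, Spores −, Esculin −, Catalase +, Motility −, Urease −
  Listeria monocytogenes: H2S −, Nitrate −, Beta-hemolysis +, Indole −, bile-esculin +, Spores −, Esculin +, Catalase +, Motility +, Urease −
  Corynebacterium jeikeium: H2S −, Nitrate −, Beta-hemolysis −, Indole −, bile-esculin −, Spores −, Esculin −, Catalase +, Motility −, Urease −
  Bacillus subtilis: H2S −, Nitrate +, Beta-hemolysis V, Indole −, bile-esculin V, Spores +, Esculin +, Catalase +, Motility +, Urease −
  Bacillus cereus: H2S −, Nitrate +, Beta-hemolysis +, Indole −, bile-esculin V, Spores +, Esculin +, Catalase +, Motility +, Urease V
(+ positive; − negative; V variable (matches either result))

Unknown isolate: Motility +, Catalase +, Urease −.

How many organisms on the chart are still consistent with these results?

3

Urease −: excludes Nocardia asteroides — 9 left.
Motility +: excludes 6 organisms — 3 left.
Catalase +: all 3 remaining candidates are consistent.
Still consistent: Bacillus cereus, Bacillus subtilis, Listeria monocytogenes.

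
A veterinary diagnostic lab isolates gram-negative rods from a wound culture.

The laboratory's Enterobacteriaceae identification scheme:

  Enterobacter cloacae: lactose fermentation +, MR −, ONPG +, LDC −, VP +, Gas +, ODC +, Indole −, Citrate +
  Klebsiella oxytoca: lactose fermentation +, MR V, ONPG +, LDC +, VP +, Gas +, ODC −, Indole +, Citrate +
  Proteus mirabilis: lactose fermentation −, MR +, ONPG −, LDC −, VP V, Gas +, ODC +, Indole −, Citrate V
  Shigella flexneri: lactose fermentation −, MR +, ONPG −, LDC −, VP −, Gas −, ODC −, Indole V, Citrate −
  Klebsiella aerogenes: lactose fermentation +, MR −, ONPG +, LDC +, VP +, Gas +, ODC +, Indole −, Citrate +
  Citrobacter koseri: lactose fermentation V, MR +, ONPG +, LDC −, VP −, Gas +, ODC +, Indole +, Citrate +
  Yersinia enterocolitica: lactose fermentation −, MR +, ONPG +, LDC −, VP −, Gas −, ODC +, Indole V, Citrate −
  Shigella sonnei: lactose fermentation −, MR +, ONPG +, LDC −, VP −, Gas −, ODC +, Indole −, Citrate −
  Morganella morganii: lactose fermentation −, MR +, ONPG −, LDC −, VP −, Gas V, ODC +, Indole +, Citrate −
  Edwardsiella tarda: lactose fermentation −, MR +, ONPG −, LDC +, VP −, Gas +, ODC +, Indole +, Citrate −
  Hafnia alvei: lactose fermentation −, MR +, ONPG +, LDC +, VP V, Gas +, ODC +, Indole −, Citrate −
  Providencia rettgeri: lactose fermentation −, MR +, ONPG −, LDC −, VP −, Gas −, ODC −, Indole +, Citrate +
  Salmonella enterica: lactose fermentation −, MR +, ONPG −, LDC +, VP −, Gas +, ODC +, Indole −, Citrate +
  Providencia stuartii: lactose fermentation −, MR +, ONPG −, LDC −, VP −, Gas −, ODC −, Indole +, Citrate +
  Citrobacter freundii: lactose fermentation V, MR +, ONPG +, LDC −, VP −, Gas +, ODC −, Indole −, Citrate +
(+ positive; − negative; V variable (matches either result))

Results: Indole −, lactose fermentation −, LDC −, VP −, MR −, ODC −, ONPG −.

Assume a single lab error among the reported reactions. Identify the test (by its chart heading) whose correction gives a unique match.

MR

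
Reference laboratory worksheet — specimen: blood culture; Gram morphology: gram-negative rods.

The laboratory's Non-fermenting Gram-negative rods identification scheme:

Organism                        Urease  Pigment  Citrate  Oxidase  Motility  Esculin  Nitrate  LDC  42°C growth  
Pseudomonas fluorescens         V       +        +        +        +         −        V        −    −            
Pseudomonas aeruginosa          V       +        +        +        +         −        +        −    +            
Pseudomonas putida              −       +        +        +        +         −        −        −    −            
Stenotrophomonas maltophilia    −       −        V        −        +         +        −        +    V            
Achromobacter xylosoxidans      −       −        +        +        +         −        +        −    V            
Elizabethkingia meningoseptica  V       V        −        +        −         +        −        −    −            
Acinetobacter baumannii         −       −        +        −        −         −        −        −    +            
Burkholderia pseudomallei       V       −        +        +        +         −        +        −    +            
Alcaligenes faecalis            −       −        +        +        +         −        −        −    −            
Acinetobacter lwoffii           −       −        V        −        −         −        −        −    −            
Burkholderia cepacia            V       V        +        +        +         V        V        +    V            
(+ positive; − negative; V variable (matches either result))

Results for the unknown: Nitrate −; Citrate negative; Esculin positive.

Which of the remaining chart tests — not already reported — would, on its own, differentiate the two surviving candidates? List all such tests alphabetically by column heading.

Esculin +: excludes 8 organisms — 3 left.
Citrate −: excludes Burkholderia cepacia — 2 left.
Nitrate −: all 2 remaining candidates are consistent.
Two candidates remain: Elizabethkingia meningoseptica and Stenotrophomonas maltophilia.
  Urease: V vs − — variable for at least one, does not separate.
  Pigment: V vs − — variable for at least one, does not separate.
  Oxidase: Elizabethkingia meningoseptica +, Stenotrophomonas maltophilia − — discriminates.
  Motility: Elizabethkingia meningoseptica −, Stenotrophomonas maltophilia + — discriminates.
  LDC: Elizabethkingia meningoseptica −, Stenotrophomonas maltophilia + — discriminates.
  42°C growth: − vs V — variable for at least one, does not separate.

LDC, Motility, Oxidase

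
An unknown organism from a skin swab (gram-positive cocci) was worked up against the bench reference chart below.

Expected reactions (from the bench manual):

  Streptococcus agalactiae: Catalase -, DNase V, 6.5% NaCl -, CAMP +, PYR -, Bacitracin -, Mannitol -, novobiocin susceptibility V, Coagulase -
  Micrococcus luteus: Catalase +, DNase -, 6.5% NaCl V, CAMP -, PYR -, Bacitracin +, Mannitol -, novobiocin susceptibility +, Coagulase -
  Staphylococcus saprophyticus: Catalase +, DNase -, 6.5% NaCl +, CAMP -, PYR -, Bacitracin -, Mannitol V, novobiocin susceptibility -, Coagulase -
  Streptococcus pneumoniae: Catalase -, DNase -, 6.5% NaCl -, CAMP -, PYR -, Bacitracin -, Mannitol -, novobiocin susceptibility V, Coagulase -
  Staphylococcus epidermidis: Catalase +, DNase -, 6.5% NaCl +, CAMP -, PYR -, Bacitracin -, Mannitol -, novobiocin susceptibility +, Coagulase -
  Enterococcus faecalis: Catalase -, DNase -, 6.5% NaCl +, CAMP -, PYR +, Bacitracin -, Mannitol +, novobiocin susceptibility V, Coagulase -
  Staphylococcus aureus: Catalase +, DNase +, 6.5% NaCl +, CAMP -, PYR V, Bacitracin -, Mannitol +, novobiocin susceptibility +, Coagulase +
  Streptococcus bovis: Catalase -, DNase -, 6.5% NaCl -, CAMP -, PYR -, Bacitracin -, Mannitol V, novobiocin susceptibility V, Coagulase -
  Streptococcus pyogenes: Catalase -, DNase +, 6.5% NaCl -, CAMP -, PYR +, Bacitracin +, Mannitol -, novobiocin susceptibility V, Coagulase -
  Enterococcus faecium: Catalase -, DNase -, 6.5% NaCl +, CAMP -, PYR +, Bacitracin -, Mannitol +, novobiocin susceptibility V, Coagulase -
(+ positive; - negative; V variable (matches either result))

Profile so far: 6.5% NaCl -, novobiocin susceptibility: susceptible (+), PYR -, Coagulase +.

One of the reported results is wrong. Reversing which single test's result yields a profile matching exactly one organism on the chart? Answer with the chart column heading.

As reported, no row in the chart matches all 4 reactions.
Reversing 6.5% NaCl (to +) → unique match: Staphylococcus aureus.
Reversing PYR → still no organism matches.
Reversing novobiocin susceptibility → still no organism matches.
Reversing Coagulase → 4 organisms match (not unique).

6.5% NaCl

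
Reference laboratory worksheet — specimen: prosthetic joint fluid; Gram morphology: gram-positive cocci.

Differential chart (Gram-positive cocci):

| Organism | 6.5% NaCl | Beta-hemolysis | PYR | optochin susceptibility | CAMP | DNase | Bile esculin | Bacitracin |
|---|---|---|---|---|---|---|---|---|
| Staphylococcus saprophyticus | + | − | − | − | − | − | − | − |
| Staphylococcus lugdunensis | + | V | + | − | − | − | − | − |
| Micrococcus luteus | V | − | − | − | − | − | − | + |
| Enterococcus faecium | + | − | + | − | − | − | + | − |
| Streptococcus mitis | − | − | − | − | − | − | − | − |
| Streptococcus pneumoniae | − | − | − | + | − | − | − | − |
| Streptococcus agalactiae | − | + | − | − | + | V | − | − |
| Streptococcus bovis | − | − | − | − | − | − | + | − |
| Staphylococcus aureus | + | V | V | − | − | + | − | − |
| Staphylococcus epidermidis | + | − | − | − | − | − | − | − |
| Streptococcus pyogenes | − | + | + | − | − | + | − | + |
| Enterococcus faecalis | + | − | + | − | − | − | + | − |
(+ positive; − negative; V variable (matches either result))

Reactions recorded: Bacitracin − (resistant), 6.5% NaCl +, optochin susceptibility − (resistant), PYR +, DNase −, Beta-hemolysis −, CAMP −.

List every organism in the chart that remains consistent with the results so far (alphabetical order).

Enterococcus faecalis, Enterococcus faecium, Staphylococcus lugdunensis

DNase −: excludes Staphylococcus aureus, Streptococcus pyogenes — 10 left.
6.5% NaCl +: excludes Streptococcus mitis, Streptococcus pneumoniae, Streptococcus agalactiae, Streptococcus bovis — 6 left.
optochin susceptibility −: all 6 remaining candidates are consistent.
CAMP −: all 6 remaining candidates are consistent.
Bacitracin −: excludes Micrococcus luteus — 5 left.
Beta-hemolysis −: all 5 remaining candidates are consistent.
PYR +: excludes Staphylococcus saprophyticus, Staphylococcus epidermidis — 3 left.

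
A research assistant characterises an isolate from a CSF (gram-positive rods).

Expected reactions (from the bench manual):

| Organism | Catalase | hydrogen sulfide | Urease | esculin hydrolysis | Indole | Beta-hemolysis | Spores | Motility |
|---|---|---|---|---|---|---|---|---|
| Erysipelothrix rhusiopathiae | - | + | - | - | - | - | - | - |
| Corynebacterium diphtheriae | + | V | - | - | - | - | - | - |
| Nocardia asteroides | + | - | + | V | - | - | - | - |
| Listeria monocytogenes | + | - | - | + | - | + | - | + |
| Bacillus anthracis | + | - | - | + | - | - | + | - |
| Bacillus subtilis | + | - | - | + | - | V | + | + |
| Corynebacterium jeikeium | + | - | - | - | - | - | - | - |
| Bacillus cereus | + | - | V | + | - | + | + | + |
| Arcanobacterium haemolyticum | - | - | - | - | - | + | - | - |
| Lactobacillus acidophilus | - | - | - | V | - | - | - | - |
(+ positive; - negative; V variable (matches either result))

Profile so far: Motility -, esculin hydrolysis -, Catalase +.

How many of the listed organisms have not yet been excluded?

esculin hydrolysis -: excludes Listeria monocytogenes, Bacillus anthracis, Bacillus subtilis, Bacillus cereus — 6 left.
Motility -: all 6 remaining candidates are consistent.
Catalase +: excludes Erysipelothrix rhusiopathiae, Arcanobacterium haemolyticum, Lactobacillus acidophilus — 3 left.
Still consistent: Corynebacterium diphtheriae, Corynebacterium jeikeium, Nocardia asteroides.

3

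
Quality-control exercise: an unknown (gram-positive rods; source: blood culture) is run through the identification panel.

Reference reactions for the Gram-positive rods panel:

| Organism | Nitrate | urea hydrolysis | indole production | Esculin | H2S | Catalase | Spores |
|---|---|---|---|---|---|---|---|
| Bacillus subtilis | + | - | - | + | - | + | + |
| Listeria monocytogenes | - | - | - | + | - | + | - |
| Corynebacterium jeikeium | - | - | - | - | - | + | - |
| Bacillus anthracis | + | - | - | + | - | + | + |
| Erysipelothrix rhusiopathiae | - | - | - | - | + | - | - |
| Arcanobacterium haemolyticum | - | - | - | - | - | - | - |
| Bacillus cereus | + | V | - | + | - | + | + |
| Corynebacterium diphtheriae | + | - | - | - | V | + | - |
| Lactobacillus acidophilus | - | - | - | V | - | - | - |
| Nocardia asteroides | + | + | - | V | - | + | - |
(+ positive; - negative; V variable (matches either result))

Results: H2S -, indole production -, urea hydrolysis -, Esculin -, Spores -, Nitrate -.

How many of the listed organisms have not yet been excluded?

3

Spores -: excludes Bacillus subtilis, Bacillus anthracis, Bacillus cereus — 7 left.
urea hydrolysis -: excludes Nocardia asteroides — 6 left.
indole production -: all 6 remaining candidates are consistent.
H2S -: excludes Erysipelothrix rhusiopathiae — 5 left.
Nitrate -: excludes Corynebacterium diphtheriae — 4 left.
Esculin -: excludes Listeria monocytogenes — 3 left.
Still consistent: Arcanobacterium haemolyticum, Corynebacterium jeikeium, Lactobacillus acidophilus.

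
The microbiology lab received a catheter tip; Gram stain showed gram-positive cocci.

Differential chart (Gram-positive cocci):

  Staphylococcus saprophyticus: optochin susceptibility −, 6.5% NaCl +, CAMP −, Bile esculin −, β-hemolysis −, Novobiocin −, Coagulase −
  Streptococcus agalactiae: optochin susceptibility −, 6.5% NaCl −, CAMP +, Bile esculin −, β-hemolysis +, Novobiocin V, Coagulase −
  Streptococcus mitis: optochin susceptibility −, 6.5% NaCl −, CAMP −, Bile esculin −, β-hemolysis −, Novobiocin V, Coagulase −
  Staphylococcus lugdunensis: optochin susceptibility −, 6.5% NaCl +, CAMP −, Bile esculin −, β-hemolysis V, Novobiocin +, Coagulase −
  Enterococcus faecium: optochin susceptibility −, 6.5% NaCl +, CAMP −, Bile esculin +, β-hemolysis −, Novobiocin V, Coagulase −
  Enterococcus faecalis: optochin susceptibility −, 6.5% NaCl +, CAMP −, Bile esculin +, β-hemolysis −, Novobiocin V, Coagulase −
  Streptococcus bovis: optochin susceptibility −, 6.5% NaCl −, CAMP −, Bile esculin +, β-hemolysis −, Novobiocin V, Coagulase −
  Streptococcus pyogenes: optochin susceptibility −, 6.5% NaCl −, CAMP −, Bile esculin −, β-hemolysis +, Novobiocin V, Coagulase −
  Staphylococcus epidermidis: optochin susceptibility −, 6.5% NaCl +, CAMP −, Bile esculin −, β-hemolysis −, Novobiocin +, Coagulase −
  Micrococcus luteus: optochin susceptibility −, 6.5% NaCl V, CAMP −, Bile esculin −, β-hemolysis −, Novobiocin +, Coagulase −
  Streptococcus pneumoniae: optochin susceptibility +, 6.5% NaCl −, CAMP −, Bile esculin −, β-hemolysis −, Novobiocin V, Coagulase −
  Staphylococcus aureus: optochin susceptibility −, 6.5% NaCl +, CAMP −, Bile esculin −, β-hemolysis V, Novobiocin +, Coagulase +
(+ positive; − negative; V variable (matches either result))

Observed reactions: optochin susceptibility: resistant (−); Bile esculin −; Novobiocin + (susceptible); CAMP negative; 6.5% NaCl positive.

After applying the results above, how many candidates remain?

4

CAMP −: excludes Streptococcus agalactiae — 11 left.
Bile esculin −: excludes Enterococcus faecium, Enterococcus faecalis, Streptococcus bovis — 8 left.
6.5% NaCl +: excludes Streptococcus mitis, Streptococcus pyogenes, Streptococcus pneumoniae — 5 left.
optochin susceptibility −: all 5 remaining candidates are consistent.
Novobiocin +: excludes Staphylococcus saprophyticus — 4 left.
Still consistent: Micrococcus luteus, Staphylococcus aureus, Staphylococcus epidermidis, Staphylococcus lugdunensis.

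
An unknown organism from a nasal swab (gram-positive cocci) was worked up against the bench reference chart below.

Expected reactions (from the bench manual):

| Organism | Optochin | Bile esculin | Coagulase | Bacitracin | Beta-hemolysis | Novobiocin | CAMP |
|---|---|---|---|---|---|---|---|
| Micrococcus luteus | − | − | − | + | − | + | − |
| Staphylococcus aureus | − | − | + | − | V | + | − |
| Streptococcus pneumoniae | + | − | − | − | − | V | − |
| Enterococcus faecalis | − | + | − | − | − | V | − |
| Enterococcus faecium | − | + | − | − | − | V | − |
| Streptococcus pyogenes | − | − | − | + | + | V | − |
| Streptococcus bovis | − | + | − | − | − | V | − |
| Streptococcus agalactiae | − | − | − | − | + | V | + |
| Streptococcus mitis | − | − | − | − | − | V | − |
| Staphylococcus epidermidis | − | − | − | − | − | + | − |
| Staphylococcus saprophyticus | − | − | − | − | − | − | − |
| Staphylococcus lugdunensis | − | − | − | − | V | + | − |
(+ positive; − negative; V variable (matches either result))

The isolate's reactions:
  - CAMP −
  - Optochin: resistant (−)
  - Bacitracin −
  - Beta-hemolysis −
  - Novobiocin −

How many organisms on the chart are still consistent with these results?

5

Beta-hemolysis −: excludes Streptococcus pyogenes, Streptococcus agalactiae — 10 left.
CAMP −: all 10 remaining candidates are consistent.
Optochin −: excludes Streptococcus pneumoniae — 9 left.
Bacitracin −: excludes Micrococcus luteus — 8 left.
Novobiocin −: excludes Staphylococcus aureus, Staphylococcus epidermidis, Staphylococcus lugdunensis — 5 left.
Still consistent: Enterococcus faecalis, Enterococcus faecium, Staphylococcus saprophyticus, Streptococcus bovis, Streptococcus mitis.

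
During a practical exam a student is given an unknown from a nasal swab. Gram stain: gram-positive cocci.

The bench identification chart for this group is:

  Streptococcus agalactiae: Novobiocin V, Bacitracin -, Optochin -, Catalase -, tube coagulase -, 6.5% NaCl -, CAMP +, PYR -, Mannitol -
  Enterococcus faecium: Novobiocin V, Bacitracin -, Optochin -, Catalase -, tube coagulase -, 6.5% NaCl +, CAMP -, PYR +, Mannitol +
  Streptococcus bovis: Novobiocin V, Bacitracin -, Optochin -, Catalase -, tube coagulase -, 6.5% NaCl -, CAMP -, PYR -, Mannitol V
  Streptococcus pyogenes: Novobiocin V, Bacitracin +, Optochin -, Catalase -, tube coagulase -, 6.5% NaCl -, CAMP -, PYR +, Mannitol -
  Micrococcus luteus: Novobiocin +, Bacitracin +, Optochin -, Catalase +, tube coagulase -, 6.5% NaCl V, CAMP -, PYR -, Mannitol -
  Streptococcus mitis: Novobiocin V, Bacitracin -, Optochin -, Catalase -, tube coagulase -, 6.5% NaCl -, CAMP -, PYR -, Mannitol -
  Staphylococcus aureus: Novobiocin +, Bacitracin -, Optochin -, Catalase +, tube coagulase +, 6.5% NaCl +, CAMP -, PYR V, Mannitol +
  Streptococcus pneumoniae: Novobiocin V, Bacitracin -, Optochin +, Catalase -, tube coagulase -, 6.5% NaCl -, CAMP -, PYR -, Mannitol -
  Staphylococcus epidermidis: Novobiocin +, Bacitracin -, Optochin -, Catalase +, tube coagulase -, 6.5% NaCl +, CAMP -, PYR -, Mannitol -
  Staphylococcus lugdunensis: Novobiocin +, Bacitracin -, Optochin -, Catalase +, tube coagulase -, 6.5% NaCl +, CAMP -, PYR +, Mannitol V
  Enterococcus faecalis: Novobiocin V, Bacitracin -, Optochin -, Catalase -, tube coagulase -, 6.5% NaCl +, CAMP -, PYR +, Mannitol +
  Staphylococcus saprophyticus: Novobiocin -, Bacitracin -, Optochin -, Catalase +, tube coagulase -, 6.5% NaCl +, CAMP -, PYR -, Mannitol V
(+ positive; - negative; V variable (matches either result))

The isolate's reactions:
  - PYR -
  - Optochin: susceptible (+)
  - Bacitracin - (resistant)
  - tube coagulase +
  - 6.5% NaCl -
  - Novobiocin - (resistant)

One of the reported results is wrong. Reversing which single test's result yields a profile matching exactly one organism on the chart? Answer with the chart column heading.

As reported, no row in the chart matches all 6 reactions.
Reversing Optochin → still no organism matches.
Reversing Bacitracin → still no organism matches.
Reversing tube coagulase (to -) → unique match: Streptococcus pneumoniae.
Reversing Novobiocin → still no organism matches.
Reversing PYR → still no organism matches.
Reversing 6.5% NaCl → still no organism matches.

tube coagulase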